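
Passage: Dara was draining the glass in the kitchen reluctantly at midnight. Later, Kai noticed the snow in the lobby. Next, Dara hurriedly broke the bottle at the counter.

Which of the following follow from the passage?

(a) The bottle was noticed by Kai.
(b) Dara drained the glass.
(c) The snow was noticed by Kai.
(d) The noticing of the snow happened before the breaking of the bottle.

(c), (d)

(a) Not entailed — Kai noticed the snow, not the bottle; the bottle belongs to the breaking event.
(b) Not entailed — 'was draining' is progressive on an accomplishment; it does not entail the completed 'drained'.
(c) Entailed — dropping 'in the lobby' leaves a sub-description the original still satisfies.
(d) Entailed — the narrative places the noticing before the breaking.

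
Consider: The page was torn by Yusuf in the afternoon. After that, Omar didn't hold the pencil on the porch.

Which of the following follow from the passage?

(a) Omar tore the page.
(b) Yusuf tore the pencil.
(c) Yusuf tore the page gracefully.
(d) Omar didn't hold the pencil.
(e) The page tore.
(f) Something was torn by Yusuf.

(e), (f)

(a) Not entailed — the passage has Yusuf tearing the page, not Omar.
(b) Not entailed — Yusuf tore the page, not the pencil; the pencil belongs to the holding event.
(c) Not entailed — 'gracefully' adds information not in the original event.
(d) Not entailed — dropping 'on the porch' under negation is not valid — the original leaves open that Omar held the pencil some other way.
(e) Entailed — 'Yusuf tore the page' is causative; it entails the inchoative 'the page tore'.
(f) Entailed — the original entails any weakening of itself; this just drops 'in the afternoon' and generalizes the patient.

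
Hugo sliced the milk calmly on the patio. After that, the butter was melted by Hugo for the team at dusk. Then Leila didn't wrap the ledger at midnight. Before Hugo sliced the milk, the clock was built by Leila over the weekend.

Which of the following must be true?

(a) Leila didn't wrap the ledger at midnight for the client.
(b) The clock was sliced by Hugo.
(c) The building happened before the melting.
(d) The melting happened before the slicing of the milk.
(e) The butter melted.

(a) Entailed — under negation, adding a further restriction is entailed: if no such wrapping event occurred, none occurred for the client either.
(b) Not entailed — Hugo sliced the milk, not the clock; the clock belongs to the building event.
(c) Entailed — the narrative places the building before the melting.
(d) Not entailed — the narrative places the slicing before the melting, not after.
(e) Entailed — 'Hugo melted the butter' is causative; it entails the inchoative 'the butter melted'.

(a), (c), (e)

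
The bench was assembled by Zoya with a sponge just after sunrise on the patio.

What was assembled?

the bench

'the bench' marks the patient of the assembling event.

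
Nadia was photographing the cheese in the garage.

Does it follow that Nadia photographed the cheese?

'was photographing' is progressive; for an accomplishment like 'photograph the cheese', it doesn't entail completion.

no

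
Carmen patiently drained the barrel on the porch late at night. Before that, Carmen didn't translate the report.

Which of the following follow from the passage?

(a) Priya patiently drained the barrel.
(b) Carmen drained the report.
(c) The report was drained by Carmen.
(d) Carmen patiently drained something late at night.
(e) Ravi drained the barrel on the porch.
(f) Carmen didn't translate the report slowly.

(a) Not entailed — the passage has Carmen draining the barrel, not Priya.
(b) Not entailed — Carmen drained the barrel, not the report; the report belongs to the translating event.
(c) Not entailed — Carmen drained the barrel, not the report; the report belongs to the translating event.
(d) Entailed — dropping 'on the porch' and generalizing the patient leaves a sub-description the original still satisfies.
(e) Not entailed — the passage has Carmen draining the barrel, not Ravi.
(f) Entailed — under negation, adding a further restriction is entailed: if no such translating event occurred, none occurred slowly either.

(d), (f)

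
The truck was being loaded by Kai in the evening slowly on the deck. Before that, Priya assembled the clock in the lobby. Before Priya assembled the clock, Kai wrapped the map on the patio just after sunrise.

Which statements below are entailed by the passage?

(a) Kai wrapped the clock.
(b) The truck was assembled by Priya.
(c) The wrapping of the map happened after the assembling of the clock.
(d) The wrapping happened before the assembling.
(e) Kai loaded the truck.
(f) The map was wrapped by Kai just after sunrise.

(a) Not entailed — Kai wrapped the map, not the clock; the clock belongs to the assembling event.
(b) Not entailed — Priya assembled the clock, not the truck; the truck belongs to the loading event.
(c) Not entailed — the narrative places the wrapping before the assembling, not after.
(d) Entailed — the narrative places the wrapping before the assembling.
(e) Not entailed — 'was loading' is progressive on an accomplishment; it does not entail the completed 'loaded'.
(f) Entailed — this follows by dropping conjuncts from the wrapping event's description.

(d), (f)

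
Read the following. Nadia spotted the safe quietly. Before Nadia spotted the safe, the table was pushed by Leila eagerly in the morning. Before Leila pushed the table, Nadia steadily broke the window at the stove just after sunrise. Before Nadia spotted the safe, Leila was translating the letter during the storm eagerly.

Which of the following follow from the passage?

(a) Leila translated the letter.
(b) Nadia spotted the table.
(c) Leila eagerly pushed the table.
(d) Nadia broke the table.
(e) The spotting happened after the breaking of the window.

(c), (e)

(a) Not entailed — 'was translating' is progressive on an accomplishment; it does not entail the completed 'translated'.
(b) Not entailed — Nadia spotted the safe, not the table; the table belongs to the pushing event.
(c) Entailed — this follows by dropping conjuncts from the pushing event's description.
(d) Not entailed — Nadia broke the window, not the table; the table belongs to the pushing event.
(e) Entailed — the narrative places the breaking before the spotting.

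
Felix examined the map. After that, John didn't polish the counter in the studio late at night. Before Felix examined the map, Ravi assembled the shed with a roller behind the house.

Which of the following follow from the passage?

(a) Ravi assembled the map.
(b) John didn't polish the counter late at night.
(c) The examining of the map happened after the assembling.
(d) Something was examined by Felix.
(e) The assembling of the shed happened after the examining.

(c), (d)

(a) Not entailed — Ravi assembled the shed, not the map; the map belongs to the examining event.
(b) Not entailed — dropping 'in the studio' under negation is not valid — the original leaves open that John polished the counter some other way.
(c) Entailed — the narrative places the assembling before the examining.
(d) Entailed — the original entails any weakening of itself; this just generalizes the patient.
(e) Not entailed — the narrative places the assembling before the examining, not after.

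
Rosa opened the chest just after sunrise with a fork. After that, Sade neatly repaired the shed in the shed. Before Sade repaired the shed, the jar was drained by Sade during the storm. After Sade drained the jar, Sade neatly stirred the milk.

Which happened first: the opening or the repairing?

The connectives place the opening before the repairing.

the opening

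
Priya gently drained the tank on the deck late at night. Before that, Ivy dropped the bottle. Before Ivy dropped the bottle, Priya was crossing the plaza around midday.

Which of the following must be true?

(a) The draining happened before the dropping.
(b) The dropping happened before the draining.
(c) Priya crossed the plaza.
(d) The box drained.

(a) Not entailed — the narrative places the dropping before the draining, not after.
(b) Entailed — the narrative places the dropping before the draining.
(c) Not entailed — 'was crossing' is progressive on an accomplishment; it does not entail the completed 'crossed'.
(d) Not entailed — the tank is what drained, not the box.

(b)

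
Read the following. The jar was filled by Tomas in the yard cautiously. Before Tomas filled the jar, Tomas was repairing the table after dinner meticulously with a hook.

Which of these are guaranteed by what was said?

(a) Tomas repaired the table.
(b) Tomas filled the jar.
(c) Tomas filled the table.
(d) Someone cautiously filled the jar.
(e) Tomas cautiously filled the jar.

(b), (d), (e)

(a) Not entailed — 'was repairing' is progressive on an accomplishment; it does not entail the completed 'repaired'.
(b) Entailed — dropping 'in the yard', 'cautiously' leaves a sub-description the original still satisfies.
(c) Not entailed — Tomas filled the jar, not the table; the table belongs to the repairing event.
(d) Entailed — the original entails any weakening of itself; this just drops 'in the yard' and generalizes the agent.
(e) Entailed — dropping 'in the yard' leaves a sub-description the original still satisfies.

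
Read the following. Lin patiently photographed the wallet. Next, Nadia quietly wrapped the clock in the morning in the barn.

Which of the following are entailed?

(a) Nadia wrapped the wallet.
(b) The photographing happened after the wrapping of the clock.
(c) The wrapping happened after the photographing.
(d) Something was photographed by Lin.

(a) Not entailed — Nadia wrapped the clock, not the wallet; the wallet belongs to the photographing event.
(b) Not entailed — the narrative places the photographing before the wrapping, not after.
(c) Entailed — the narrative places the photographing before the wrapping.
(d) Entailed — this follows by dropping conjuncts from the photographing event's description.

(c), (d)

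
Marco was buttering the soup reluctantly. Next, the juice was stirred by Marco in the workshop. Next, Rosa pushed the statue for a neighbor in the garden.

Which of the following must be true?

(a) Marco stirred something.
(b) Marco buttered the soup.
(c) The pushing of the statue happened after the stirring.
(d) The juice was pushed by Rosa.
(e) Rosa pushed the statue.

(a), (c), (e)

(a) Entailed — the original entails any weakening of itself; this just drops 'in the workshop' and generalizes the patient.
(b) Not entailed — 'was buttering' is progressive on an accomplishment; it does not entail the completed 'buttered'.
(c) Entailed — the narrative places the stirring before the pushing.
(d) Not entailed — Rosa pushed the statue, not the juice; the juice belongs to the stirring event.
(e) Entailed — the original entails any weakening of itself; this just drops 'in the garden', 'for a neighbor'.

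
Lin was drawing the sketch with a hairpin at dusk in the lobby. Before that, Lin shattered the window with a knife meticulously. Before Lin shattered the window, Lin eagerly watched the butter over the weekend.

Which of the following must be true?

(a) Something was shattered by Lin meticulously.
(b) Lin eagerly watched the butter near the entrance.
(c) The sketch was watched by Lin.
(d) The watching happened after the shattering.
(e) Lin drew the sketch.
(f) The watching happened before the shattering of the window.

(a), (f)

(a) Entailed — dropping 'with a knife' and generalizing the patient leaves a sub-description the original still satisfies.
(b) Not entailed — 'near the entrance' adds information not in the original event.
(c) Not entailed — Lin watched the butter, not the sketch; the sketch belongs to the drawing event.
(d) Not entailed — the narrative places the watching before the shattering, not after.
(e) Not entailed — 'was drawing' is progressive on an accomplishment; it does not entail the completed 'drew'.
(f) Entailed — the narrative places the watching before the shattering.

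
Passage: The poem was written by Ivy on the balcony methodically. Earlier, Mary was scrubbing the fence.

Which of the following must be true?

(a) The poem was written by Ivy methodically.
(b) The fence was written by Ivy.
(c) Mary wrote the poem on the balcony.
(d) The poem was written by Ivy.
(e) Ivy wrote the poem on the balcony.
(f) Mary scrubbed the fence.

(a) Entailed — this follows by dropping conjuncts from the writing event's description.
(b) Not entailed — Ivy wrote the poem, not the fence; the fence belongs to the scrubbing event.
(c) Not entailed — the passage has Ivy writing the poem, not Mary.
(d) Entailed — the original entails any weakening of itself; this just drops 'on the balcony', 'methodically'.
(e) Entailed — this follows by dropping conjuncts from the writing event's description.
(f) Entailed — 'scrub' is an activity; 'was scrubbing' entails that some scrubbing happened, so 'scrubbed' holds.

(a), (d), (e), (f)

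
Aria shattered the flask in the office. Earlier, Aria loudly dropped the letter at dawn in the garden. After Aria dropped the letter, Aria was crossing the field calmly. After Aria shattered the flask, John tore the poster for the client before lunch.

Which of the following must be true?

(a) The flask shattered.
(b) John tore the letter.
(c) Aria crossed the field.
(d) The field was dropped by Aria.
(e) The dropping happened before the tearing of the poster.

(a), (e)

(a) Entailed — 'Aria shattered the flask' is causative; it entails the inchoative 'the flask shattered'.
(b) Not entailed — John tore the poster, not the letter; the letter belongs to the dropping event.
(c) Not entailed — 'was crossing' is progressive on an accomplishment; it does not entail the completed 'crossed'.
(d) Not entailed — Aria dropped the letter, not the field; the field belongs to the crossing event.
(e) Entailed — the narrative places the dropping before the tearing.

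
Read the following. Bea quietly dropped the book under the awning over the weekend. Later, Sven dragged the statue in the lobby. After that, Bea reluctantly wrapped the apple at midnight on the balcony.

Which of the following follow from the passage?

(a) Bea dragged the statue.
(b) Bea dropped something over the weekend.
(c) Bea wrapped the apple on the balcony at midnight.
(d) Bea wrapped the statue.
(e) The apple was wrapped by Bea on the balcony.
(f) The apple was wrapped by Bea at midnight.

(b), (c), (e), (f)

(a) Not entailed — the passage has Sven dragging the statue, not Bea.
(b) Entailed — the original entails any weakening of itself; this just drops 'quietly', 'under the awning' and generalizes the patient.
(c) Entailed — every conjunct here is already in the original wrapping event.
(d) Not entailed — Bea wrapped the apple, not the statue; the statue belongs to the dragging event.
(e) Entailed — every conjunct here is already in the original wrapping event.
(f) Entailed — dropping 'reluctantly', 'on the balcony' leaves a sub-description the original still satisfies.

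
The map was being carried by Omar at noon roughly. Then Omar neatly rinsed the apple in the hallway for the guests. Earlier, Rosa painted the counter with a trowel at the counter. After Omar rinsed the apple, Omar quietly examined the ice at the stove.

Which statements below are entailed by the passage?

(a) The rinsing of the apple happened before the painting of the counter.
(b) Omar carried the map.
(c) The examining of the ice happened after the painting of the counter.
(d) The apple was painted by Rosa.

(a) Not entailed — the narrative places the painting before the rinsing, not after.
(b) Entailed — 'carry' is an activity; 'was carrying' entails that some carrying happened, so 'carried' holds.
(c) Entailed — the narrative places the painting before the examining.
(d) Not entailed — Rosa painted the counter, not the apple; the apple belongs to the rinsing event.

(b), (c)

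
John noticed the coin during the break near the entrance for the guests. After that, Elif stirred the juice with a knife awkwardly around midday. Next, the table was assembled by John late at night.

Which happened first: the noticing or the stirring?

The connectives place the noticing before the stirring.

the noticing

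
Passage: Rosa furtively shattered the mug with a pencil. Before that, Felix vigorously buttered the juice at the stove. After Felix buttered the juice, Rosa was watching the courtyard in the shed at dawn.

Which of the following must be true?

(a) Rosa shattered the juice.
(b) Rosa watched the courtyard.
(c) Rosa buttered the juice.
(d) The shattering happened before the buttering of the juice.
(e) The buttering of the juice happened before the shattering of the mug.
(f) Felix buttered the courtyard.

(b), (e)

(a) Not entailed — Rosa shattered the mug, not the juice; the juice belongs to the buttering event.
(b) Entailed — 'watch' is an activity; 'was watching' entails that some watching happened, so 'watched' holds.
(c) Not entailed — the passage has Felix buttering the juice, not Rosa.
(d) Not entailed — the narrative places the buttering before the shattering, not after.
(e) Entailed — the narrative places the buttering before the shattering.
(f) Not entailed — Felix buttered the juice, not the courtyard; the courtyard belongs to the watching event.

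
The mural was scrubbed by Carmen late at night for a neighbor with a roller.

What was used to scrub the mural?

'with a roller' marks the instrument of the scrubbing event.

a roller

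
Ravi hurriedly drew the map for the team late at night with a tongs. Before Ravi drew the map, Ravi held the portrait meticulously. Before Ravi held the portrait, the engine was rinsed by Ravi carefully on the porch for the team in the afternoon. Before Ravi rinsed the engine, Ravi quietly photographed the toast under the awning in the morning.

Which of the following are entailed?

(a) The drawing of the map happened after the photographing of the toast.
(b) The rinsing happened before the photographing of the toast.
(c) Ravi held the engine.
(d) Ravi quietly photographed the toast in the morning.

(a) Entailed — the narrative places the photographing before the drawing.
(b) Not entailed — the narrative places the photographing before the rinsing, not after.
(c) Not entailed — Ravi held the portrait, not the engine; the engine belongs to the rinsing event.
(d) Entailed — dropping 'under the awning' leaves a sub-description the original still satisfies.

(a), (d)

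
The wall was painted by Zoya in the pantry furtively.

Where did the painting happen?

'in the pantry' marks the location of the painting event.

in the pantry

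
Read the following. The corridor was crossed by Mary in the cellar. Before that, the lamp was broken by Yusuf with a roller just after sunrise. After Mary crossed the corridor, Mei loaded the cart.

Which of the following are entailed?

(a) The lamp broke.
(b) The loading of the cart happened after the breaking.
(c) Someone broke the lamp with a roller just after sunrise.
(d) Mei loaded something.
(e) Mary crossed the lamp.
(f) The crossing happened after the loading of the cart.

(a) Entailed — 'Yusuf broke the lamp' is causative; it entails the inchoative 'the lamp broke'.
(b) Entailed — the narrative places the breaking before the loading.
(c) Entailed — every conjunct here is already in the original breaking event.
(d) Entailed — this follows by dropping conjuncts from the loading event's description.
(e) Not entailed — Mary crossed the corridor, not the lamp; the lamp belongs to the breaking event.
(f) Not entailed — the narrative places the crossing before the loading, not after.

(a), (b), (c), (d)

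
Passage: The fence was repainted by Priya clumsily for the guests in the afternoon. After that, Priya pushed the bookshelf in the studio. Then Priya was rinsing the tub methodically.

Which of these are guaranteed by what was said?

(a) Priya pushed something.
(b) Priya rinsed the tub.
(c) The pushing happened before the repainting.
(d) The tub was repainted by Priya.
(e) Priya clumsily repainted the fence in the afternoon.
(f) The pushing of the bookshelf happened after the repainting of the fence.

(a), (b), (e), (f)

(a) Entailed — dropping 'in the studio' and generalizing the patient leaves a sub-description the original still satisfies.
(b) Entailed — 'rinse' is an activity; 'was rinsing' entails that some rinsing happened, so 'rinsed' holds.
(c) Not entailed — the narrative places the repainting before the pushing, not after.
(d) Not entailed — Priya repainted the fence, not the tub; the tub belongs to the rinsing event.
(e) Entailed — dropping 'for the guests' leaves a sub-description the original still satisfies.
(f) Entailed — the narrative places the repainting before the pushing.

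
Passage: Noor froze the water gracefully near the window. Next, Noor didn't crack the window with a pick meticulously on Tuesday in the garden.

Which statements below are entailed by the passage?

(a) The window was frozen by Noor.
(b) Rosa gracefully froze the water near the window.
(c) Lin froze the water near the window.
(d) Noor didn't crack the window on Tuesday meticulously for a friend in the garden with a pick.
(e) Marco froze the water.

(d)

(a) Not entailed — Noor froze the water, not the window; the window belongs to the cracking event.
(b) Not entailed — the passage has Noor freezing the water, not Rosa.
(c) Not entailed — the passage has Noor freezing the water, not Lin.
(d) Entailed — under negation, adding a further restriction is entailed: if no such cracking event occurred, none occurred for a friend either.
(e) Not entailed — the passage has Noor freezing the water, not Marco.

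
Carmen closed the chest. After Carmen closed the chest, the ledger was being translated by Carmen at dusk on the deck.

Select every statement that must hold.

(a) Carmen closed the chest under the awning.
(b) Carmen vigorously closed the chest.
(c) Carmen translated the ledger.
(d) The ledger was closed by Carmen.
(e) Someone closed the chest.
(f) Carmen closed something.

(a) Not entailed — 'under the awning' adds information not in the original event.
(b) Not entailed — 'vigorously' adds information not in the original event.
(c) Not entailed — 'was translating' is progressive on an accomplishment; it does not entail the completed 'translated'.
(d) Not entailed — Carmen closed the chest, not the ledger; the ledger belongs to the translating event.
(e) Entailed — this follows by dropping conjuncts from the closing event's description.
(f) Entailed — this follows by dropping conjuncts from the closing event's description.

(e), (f)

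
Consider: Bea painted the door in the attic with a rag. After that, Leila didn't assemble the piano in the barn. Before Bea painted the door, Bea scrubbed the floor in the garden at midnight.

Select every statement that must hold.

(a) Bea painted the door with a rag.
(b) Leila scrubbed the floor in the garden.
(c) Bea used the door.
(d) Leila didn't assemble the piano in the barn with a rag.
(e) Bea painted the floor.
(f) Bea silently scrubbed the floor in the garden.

(a) Entailed — every conjunct here is already in the original painting event.
(b) Not entailed — the passage has Bea scrubbing the floor, not Leila.
(c) Not entailed — the door is the patient, not an instrument — Bea used a rag.
(d) Entailed — under negation, adding a further restriction is entailed: if no such assembling event occurred, none occurred with a rag either.
(e) Not entailed — Bea painted the door, not the floor; the floor belongs to the scrubbing event.
(f) Not entailed — 'silently' adds information not in the original event.

(a), (d)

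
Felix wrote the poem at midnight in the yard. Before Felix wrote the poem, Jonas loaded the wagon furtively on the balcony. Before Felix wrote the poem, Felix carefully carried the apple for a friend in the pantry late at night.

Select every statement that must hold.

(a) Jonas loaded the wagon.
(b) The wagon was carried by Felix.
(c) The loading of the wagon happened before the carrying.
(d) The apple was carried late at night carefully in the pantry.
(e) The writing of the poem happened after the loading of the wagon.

(a) Entailed — dropping 'on the balcony', 'furtively' leaves a sub-description the original still satisfies.
(b) Not entailed — Felix carried the apple, not the wagon; the wagon belongs to the loading event.
(c) Not entailed — the narrative doesn't order the loading relative to the carrying.
(d) Entailed — this follows by dropping conjuncts from the carrying event's description.
(e) Entailed — the narrative places the loading before the writing.

(a), (d), (e)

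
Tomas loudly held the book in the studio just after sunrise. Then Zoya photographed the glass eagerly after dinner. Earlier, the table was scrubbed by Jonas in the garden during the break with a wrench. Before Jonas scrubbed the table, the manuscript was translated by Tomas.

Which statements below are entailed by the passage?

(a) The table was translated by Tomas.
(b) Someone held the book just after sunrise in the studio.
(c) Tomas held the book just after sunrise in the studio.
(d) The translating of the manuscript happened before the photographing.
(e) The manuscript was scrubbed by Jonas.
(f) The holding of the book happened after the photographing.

(a) Not entailed — Tomas translated the manuscript, not the table; the table belongs to the scrubbing event.
(b) Entailed — this follows by dropping conjuncts from the holding event's description.
(c) Entailed — dropping 'loudly' leaves a sub-description the original still satisfies.
(d) Entailed — the narrative places the translating before the photographing.
(e) Not entailed — Jonas scrubbed the table, not the manuscript; the manuscript belongs to the translating event.
(f) Not entailed — the narrative places the holding before the photographing, not after.

(b), (c), (d)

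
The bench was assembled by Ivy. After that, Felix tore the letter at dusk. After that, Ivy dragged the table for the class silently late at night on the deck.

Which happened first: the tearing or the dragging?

The connectives place the tearing before the dragging.

the tearing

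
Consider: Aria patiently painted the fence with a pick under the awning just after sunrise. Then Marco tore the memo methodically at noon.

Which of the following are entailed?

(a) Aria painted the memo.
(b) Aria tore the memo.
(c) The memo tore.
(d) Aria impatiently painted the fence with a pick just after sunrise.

(c)

(a) Not entailed — Aria painted the fence, not the memo; the memo belongs to the tearing event.
(b) Not entailed — the passage has Marco tearing the memo, not Aria.
(c) Entailed — 'Marco tore the memo' is causative; it entails the inchoative 'the memo tore'.
(d) Not entailed — 'impatiently' adds a manner not in (and inconsistent with) the original.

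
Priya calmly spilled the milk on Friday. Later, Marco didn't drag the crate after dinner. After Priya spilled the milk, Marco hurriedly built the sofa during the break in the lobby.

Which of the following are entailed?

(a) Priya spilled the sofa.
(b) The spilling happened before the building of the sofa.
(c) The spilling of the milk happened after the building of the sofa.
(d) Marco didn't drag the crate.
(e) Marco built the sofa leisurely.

(a) Not entailed — Priya spilled the milk, not the sofa; the sofa belongs to the building event.
(b) Entailed — the narrative places the spilling before the building.
(c) Not entailed — the narrative places the spilling before the building, not after.
(d) Not entailed — dropping 'after dinner' under negation is not valid — the original leaves open that Marco dragged the crate some other way.
(e) Not entailed — 'leisurely' adds a manner not in (and inconsistent with) the original.

(b)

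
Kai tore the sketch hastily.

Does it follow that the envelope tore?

Nothing is said about any envelope; only the sketch is affected.

no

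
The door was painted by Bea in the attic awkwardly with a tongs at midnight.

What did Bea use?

a tongs

'with a tongs' marks the instrument of the painting event.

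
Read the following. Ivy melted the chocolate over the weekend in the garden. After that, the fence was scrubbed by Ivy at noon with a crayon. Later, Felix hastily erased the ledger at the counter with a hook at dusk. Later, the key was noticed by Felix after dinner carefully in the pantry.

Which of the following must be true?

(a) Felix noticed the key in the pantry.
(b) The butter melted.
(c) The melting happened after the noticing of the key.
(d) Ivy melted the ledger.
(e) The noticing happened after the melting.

(a), (e)

(a) Entailed — the original entails any weakening of itself; this just drops 'carefully', 'after dinner'.
(b) Not entailed — the chocolate is what melted, not the butter.
(c) Not entailed — the narrative places the melting before the noticing, not after.
(d) Not entailed — Ivy melted the chocolate, not the ledger; the ledger belongs to the erasing event.
(e) Entailed — the narrative places the melting before the noticing.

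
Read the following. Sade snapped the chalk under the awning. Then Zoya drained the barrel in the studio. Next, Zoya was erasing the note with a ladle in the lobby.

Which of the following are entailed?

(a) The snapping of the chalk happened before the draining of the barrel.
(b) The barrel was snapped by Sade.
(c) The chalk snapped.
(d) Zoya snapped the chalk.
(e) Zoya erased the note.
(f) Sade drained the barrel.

(a), (c)

(a) Entailed — the narrative places the snapping before the draining.
(b) Not entailed — Sade snapped the chalk, not the barrel; the barrel belongs to the draining event.
(c) Entailed — 'Sade snapped the chalk' is causative; it entails the inchoative 'the chalk snapped'.
(d) Not entailed — the passage has Sade snapping the chalk, not Zoya.
(e) Not entailed — 'was erasing' is progressive on an accomplishment; it does not entail the completed 'erased'.
(f) Not entailed — the passage has Zoya draining the barrel, not Sade.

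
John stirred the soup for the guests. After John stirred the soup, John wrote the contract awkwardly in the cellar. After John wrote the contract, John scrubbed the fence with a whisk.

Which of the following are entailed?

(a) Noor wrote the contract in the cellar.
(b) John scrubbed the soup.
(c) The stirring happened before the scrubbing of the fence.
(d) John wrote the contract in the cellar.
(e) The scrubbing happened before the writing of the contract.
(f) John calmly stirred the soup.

(c), (d)

(a) Not entailed — the passage has John writing the contract, not Noor.
(b) Not entailed — John scrubbed the fence, not the soup; the soup belongs to the stirring event.
(c) Entailed — the narrative places the stirring before the scrubbing.
(d) Entailed — every conjunct here is already in the original writing event.
(e) Not entailed — the narrative places the writing before the scrubbing, not after.
(f) Not entailed — 'calmly' adds information not in the original event.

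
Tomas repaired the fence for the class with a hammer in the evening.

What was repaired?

the fence

'the fence' marks the patient of the repairing event.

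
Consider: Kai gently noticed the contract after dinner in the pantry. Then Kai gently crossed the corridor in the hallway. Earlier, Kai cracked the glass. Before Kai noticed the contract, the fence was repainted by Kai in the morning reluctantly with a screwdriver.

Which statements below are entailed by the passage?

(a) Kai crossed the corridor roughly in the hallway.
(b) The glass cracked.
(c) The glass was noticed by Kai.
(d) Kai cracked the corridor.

(a) Not entailed — 'roughly' adds a manner not in (and inconsistent with) the original.
(b) Entailed — 'Kai cracked the glass' is causative; it entails the inchoative 'the glass cracked'.
(c) Not entailed — Kai noticed the contract, not the glass; the glass belongs to the cracking event.
(d) Not entailed — Kai cracked the glass, not the corridor; the corridor belongs to the crossing event.

(b)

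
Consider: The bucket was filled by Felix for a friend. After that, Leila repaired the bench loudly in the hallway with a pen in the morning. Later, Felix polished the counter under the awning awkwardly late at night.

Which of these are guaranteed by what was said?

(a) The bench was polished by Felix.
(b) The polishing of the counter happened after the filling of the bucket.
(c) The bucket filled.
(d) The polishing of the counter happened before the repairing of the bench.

(a) Not entailed — Felix polished the counter, not the bench; the bench belongs to the repairing event.
(b) Entailed — the narrative places the filling before the polishing.
(c) Entailed — 'Felix filled the bucket' is causative; it entails the inchoative 'the bucket filled'.
(d) Not entailed — the narrative places the repairing before the polishing, not after.

(b), (c)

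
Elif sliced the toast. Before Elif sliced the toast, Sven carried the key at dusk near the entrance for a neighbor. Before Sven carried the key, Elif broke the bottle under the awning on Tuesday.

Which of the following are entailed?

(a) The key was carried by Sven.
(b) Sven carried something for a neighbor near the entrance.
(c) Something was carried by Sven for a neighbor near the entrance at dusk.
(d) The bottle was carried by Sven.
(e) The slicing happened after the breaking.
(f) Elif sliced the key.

(a), (b), (c), (e)

(a) Entailed — this follows by dropping conjuncts from the carrying event's description.
(b) Entailed — every conjunct here is already in the original carrying event.
(c) Entailed — generalizing the patient leaves a sub-description the original still satisfies.
(d) Not entailed — Sven carried the key, not the bottle; the bottle belongs to the breaking event.
(e) Entailed — the narrative places the breaking before the slicing.
(f) Not entailed — Elif sliced the toast, not the key; the key belongs to the carrying event.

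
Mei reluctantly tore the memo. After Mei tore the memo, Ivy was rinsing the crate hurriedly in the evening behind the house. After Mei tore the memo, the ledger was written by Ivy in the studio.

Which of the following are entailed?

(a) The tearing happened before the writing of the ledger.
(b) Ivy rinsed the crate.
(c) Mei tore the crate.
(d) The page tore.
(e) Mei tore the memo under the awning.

(a), (b)

(a) Entailed — the narrative places the tearing before the writing.
(b) Entailed — 'rinse' is an activity; 'was rinsing' entails that some rinsing happened, so 'rinsed' holds.
(c) Not entailed — Mei tore the memo, not the crate; the crate belongs to the rinsing event.
(d) Not entailed — the memo is what tore, not the page.
(e) Not entailed — 'under the awning' adds information not in the original event.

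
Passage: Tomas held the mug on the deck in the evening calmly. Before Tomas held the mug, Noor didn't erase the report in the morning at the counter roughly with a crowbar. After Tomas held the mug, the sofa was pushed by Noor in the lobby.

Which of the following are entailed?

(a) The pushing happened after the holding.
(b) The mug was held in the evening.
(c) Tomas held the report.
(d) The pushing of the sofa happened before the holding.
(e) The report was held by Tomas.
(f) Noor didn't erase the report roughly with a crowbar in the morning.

(a) Entailed — the narrative places the holding before the pushing.
(b) Entailed — the original entails any weakening of itself; this just drops 'calmly', 'on the deck' and generalizes the agent.
(c) Not entailed — Tomas held the mug, not the report; the report belongs to the erasing event.
(d) Not entailed — the narrative places the holding before the pushing, not after.
(e) Not entailed — Tomas held the mug, not the report; the report belongs to the erasing event.
(f) Not entailed — dropping 'at the counter' under negation is not valid — the original leaves open that Noor erased the report some other way.

(a), (b)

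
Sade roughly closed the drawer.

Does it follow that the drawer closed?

yes

'Sade closed the drawer' is the causative; it entails the inchoative 'the drawer closed'.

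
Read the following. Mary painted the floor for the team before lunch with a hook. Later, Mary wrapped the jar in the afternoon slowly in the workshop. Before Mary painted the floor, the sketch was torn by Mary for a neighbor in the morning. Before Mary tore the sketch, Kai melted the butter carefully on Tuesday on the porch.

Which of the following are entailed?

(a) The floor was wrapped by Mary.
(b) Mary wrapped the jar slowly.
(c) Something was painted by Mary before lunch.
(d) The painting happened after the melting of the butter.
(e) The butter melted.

(a) Not entailed — Mary wrapped the jar, not the floor; the floor belongs to the painting event.
(b) Entailed — this follows by dropping conjuncts from the wrapping event's description.
(c) Entailed — this follows by dropping conjuncts from the painting event's description.
(d) Entailed — the narrative places the melting before the painting.
(e) Entailed — 'Kai melted the butter' is causative; it entails the inchoative 'the butter melted'.

(b), (c), (d), (e)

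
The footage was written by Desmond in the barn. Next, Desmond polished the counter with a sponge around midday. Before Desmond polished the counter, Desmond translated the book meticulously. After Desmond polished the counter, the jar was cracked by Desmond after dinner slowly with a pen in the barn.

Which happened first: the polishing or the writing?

The connectives place the writing before the polishing.

the writing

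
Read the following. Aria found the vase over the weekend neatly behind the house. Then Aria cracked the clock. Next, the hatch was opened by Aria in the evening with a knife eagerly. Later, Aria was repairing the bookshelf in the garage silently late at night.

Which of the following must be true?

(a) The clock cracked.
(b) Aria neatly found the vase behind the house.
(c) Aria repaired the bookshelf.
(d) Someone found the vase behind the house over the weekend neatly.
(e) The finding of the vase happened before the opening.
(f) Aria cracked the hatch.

(a) Entailed — 'Aria cracked the clock' is causative; it entails the inchoative 'the clock cracked'.
(b) Entailed — the original entails any weakening of itself; this just drops 'over the weekend'.
(c) Not entailed — 'was repairing' is progressive on an accomplishment; it does not entail the completed 'repaired'.
(d) Entailed — this follows by dropping conjuncts from the finding event's description.
(e) Entailed — the narrative places the finding before the opening.
(f) Not entailed — Aria cracked the clock, not the hatch; the hatch belongs to the opening event.

(a), (b), (d), (e)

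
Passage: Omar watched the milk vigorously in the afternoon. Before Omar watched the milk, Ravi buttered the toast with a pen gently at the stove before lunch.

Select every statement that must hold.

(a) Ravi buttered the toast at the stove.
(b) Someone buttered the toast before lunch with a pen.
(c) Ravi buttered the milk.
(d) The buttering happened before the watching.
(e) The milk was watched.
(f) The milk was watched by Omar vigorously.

(a) Entailed — dropping 'gently', 'before lunch', 'with a pen' leaves a sub-description the original still satisfies.
(b) Entailed — dropping 'gently', 'at the stove' and generalizing the agent leaves a sub-description the original still satisfies.
(c) Not entailed — Ravi buttered the toast, not the milk; the milk belongs to the watching event.
(d) Entailed — the narrative places the buttering before the watching.
(e) Entailed — dropping 'vigorously', 'in the afternoon' and generalizing the agent leaves a sub-description the original still satisfies.
(f) Entailed — every conjunct here is already in the original watching event.

(a), (b), (d), (e), (f)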